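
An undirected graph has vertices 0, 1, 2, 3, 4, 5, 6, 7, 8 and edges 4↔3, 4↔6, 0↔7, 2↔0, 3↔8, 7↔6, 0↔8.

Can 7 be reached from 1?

No

1 has no edges, so nothing is reachable from it.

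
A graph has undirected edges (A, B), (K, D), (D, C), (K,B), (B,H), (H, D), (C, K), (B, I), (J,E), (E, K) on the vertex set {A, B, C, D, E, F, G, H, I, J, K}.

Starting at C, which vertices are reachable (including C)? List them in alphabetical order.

A, B, C, D, E, H, I, J, K

Start at C.
Its neighbours: D, K.
Then their neighbours: B, E, H.
Then next layer: A, I, J.
Nothing further is reachable.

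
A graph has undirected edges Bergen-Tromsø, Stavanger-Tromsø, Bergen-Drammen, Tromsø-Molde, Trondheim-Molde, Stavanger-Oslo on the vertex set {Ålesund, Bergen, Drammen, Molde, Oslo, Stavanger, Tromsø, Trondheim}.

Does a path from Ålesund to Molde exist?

Ålesund has no edges, so nothing is reachable from it.

No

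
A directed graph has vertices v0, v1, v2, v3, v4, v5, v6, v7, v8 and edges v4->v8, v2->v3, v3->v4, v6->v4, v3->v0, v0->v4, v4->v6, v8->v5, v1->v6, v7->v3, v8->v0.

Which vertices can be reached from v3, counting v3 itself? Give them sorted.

v0, v3, v4, v5, v6, v8

Start at v3.
Its neighbours: v0, v4.
Then their neighbours: v6, v8.
Then next layer: v5.
Nothing further is reachable.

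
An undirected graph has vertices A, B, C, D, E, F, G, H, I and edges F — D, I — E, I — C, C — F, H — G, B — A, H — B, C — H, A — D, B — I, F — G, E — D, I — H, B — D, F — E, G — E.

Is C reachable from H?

Yes

Explore from H.
Distance 1: reach B, C, G, I.
Found C.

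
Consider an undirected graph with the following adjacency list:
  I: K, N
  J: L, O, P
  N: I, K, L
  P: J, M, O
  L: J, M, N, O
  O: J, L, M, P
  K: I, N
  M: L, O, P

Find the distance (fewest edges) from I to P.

Distance 0: I.
Distance 1: K, N.
Distance 2: L.
Distance 3: J, M, O.
Distance 4: P — contains P.

4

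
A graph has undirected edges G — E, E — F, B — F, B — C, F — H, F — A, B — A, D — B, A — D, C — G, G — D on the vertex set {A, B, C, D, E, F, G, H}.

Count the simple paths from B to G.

7

B–A–D–G
B–A–F–E–G
B–C–G
B–D–A–F–E–G
B–D–G
B–F–A–D–G
B–F–E–G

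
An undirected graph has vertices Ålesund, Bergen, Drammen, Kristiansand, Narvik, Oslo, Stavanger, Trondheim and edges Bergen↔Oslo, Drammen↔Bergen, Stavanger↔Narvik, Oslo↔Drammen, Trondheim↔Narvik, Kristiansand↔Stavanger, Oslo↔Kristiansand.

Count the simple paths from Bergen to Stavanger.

2

Bergen–Drammen–Oslo–Kristiansand–Stavanger
Bergen–Oslo–Kristiansand–Stavanger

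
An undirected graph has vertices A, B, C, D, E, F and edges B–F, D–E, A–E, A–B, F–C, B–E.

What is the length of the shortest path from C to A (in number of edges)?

3

Distance 0: C.
Distance 1: F.
Distance 2: B.
Distance 3: A, E — contains A.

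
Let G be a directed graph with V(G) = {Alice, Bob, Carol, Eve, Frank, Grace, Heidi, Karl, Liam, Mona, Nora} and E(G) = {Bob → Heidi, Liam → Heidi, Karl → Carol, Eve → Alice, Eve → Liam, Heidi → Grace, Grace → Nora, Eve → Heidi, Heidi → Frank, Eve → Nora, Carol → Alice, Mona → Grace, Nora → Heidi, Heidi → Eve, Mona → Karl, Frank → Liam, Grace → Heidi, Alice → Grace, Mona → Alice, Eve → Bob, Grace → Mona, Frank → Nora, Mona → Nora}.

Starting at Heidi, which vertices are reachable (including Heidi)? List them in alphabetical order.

Start at Heidi.
Its neighbours: Eve, Frank, Grace.
Then their neighbours: Alice, Bob, Liam, Mona, Nora.
Then next layer: Karl.
Then next layer: Carol.
Every vertex is now reached.

Alice, Bob, Carol, Eve, Frank, Grace, Heidi, Karl, Liam, Mona, Nora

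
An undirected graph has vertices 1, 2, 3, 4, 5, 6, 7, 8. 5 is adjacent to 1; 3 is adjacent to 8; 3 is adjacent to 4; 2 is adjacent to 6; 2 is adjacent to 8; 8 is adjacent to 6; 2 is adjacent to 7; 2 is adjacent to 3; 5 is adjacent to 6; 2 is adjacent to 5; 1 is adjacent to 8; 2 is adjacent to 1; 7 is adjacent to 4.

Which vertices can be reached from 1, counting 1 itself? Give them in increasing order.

Start at 1.
Its neighbours: 2, 5, 8.
Then their neighbours: 3, 6, 7.
Then next layer: 4.
Every vertex is now reached.

1, 2, 3, 4, 5, 6, 7, 8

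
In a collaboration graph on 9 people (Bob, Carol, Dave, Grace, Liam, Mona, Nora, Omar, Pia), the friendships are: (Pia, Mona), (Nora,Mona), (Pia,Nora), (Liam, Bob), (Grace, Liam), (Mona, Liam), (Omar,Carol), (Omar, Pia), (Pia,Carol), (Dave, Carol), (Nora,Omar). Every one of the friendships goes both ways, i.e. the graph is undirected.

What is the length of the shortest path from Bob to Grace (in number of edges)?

2

Distance 0: Bob.
Distance 1: Liam.
Distance 2: Grace, Mona — contains Grace.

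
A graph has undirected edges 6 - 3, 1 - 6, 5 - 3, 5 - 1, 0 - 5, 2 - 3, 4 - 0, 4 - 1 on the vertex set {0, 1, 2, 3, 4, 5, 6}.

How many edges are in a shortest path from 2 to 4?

Distance 0: 2.
Distance 1: 3.
Distance 2: 5, 6.
Distance 3: 0, 1.
Distance 4: 4 — contains 4.

4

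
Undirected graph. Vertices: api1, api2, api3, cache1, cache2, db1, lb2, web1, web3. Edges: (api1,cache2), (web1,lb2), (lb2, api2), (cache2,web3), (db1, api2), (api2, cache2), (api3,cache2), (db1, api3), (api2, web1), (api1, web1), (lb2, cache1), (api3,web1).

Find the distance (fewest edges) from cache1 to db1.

Distance 0: cache1.
Distance 1: lb2.
Distance 2: api2, web1.
Distance 3: api1, api3, cache2, db1 — contains db1.

3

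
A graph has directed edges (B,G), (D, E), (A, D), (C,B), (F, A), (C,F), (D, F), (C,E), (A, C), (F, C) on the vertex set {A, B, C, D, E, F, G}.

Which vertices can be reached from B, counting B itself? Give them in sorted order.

B, G

Start at B.
Its neighbours: G.
Nothing further is reachable.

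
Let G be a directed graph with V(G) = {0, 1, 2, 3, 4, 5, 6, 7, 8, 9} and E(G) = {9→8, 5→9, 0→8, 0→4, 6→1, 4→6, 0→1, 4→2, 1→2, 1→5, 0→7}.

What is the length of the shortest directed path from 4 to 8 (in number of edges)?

5

Distance 0: 4.
Distance 1: 2, 6.
Distance 2: 1.
Distance 3: 5.
Distance 4: 9.
Distance 5: 8 — contains 8.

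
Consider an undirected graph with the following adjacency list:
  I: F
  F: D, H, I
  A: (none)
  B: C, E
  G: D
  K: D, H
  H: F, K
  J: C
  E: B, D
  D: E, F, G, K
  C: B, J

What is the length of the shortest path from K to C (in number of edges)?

Distance 0: K.
Distance 1: D, H.
Distance 2: E, F, G.
Distance 3: B, I.
Distance 4: C — contains C.

4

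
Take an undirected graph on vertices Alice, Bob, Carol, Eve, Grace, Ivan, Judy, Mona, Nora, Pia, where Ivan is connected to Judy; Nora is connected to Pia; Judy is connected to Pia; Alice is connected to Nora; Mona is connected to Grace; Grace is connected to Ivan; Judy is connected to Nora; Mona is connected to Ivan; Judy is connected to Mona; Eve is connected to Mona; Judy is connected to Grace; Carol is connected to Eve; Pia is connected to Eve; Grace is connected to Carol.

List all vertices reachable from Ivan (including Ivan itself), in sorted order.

Start at Ivan.
Its neighbours: Grace, Judy, Mona.
Then their neighbours: Carol, Eve, Nora, Pia.
Then next layer: Alice.
Nothing further is reachable.

Alice, Carol, Eve, Grace, Ivan, Judy, Mona, Nora, Pia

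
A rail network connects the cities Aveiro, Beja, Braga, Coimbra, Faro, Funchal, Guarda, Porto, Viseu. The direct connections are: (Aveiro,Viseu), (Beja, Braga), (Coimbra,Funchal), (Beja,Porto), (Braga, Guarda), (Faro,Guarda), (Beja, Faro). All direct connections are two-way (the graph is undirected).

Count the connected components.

From Aveiro: component {Aveiro, Viseu}.
From Beja: component {Beja, Braga, Faro, Guarda, Porto}.
From Coimbra: component {Coimbra, Funchal}.
That's 3 components.

3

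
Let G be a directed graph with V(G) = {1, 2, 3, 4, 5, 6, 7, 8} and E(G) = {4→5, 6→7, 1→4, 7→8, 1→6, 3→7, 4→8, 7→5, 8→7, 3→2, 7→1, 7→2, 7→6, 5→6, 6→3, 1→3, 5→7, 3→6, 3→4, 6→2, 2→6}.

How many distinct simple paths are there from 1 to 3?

8

1→3
1→4→5→6→3
1→4→5→7→2→6→3
1→4→5→7→6→3
1→4→8→7→2→6→3
1→4→8→7→5→6→3
1→4→8→7→6→3
1→6→3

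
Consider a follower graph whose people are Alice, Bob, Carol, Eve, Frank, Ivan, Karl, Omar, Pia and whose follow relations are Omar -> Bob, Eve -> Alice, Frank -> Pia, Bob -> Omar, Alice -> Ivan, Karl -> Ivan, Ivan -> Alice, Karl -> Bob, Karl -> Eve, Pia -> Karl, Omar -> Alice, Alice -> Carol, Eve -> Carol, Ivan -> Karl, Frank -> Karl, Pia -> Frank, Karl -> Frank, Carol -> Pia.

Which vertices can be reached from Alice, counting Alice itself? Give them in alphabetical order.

Alice, Bob, Carol, Eve, Frank, Ivan, Karl, Omar, Pia

Start at Alice.
Its neighbours: Carol, Ivan.
Then their neighbours: Karl, Pia.
Then next layer: Bob, Eve, Frank.
Then next layer: Omar.
Every vertex is now reached.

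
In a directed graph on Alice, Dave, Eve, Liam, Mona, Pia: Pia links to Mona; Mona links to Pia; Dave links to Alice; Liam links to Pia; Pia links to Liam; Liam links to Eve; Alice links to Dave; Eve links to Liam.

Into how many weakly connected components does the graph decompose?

2

From Alice: component {Alice, Dave}.
From Eve: component {Eve, Liam, Mona, Pia}.
That's 2 components.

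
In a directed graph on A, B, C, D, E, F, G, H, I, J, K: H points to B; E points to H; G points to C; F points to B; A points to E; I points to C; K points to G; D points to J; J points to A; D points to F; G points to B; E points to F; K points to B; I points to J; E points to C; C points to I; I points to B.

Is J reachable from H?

Explore from H.
Distance 1: reach B.
The search from H is exhausted; no directed path reaches J.

No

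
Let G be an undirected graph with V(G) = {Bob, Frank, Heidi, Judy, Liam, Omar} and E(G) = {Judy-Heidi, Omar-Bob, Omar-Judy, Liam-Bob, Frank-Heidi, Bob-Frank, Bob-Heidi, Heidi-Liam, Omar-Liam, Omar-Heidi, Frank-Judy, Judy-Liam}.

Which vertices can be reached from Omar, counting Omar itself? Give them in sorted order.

Bob, Frank, Heidi, Judy, Liam, Omar

Start at Omar.
Its neighbours: Bob, Heidi, Judy, Liam.
Then their neighbours: Frank.
Every vertex is now reached.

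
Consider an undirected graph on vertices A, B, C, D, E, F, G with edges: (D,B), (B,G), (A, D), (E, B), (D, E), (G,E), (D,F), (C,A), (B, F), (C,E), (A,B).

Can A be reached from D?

Yes

Explore from D.
Distance 1: reach A, B, E, F.
Found A.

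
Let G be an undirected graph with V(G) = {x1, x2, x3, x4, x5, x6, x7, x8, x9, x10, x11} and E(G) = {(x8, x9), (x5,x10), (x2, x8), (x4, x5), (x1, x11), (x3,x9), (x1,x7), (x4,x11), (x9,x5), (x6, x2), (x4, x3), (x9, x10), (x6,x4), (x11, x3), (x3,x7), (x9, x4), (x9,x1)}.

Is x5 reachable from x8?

Explore from x8.
Distance 1: reach x2, x9.
Distance 2: reach x1, x3, x4, x5, x6, x10.
Found x5.

Yes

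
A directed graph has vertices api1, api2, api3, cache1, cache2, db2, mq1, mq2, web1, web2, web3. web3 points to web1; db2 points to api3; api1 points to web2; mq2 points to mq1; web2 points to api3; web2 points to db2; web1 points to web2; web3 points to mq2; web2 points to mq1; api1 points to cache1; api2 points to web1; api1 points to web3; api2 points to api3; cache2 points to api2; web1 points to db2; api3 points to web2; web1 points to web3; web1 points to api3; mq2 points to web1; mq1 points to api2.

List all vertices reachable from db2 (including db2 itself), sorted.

Start at db2.
Its neighbours: api3.
Then their neighbours: web2.
Then next layer: mq1.
Then next layer: api2.
Then next layer: web1.
Then next layer: web3.
Then next layer: mq2.
Nothing further is reachable.

api2, api3, db2, mq1, mq2, web1, web2, web3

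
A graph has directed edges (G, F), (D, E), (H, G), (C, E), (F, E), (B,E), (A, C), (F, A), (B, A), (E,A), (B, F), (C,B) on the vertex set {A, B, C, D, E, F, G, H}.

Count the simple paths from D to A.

1

D→E→A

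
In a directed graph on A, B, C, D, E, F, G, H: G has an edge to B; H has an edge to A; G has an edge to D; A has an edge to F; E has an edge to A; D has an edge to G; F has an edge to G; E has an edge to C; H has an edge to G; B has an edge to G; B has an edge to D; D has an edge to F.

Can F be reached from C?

C has no outgoing edges, so nothing is reachable from it.

No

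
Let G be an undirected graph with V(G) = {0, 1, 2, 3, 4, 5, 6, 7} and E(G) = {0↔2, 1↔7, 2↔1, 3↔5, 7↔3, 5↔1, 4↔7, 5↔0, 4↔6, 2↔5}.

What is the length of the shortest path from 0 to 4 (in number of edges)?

Distance 0: 0.
Distance 1: 2, 5.
Distance 2: 1, 3.
Distance 3: 7.
Distance 4: 4 — contains 4.

4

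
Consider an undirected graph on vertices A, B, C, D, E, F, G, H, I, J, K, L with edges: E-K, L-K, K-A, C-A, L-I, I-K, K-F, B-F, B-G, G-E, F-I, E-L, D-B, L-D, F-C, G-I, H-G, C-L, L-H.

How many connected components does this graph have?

2

From A: component {A, B, C, D, E, F, G, H, I, K, L}.
From J: component {J}.
That's 2 components.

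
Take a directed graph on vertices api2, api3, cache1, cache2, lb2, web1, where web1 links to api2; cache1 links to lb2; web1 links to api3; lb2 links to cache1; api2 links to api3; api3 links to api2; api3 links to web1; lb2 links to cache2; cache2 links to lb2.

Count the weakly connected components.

From api2: component {api2, api3, web1}.
From cache1: component {cache1, cache2, lb2}.
That's 2 components.

2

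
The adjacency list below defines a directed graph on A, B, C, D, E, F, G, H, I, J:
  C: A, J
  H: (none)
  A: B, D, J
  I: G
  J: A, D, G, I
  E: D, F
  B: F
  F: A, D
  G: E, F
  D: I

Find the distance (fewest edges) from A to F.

2

Distance 0: A.
Distance 1: B, D, J.
Distance 2: F, G, I — contains F.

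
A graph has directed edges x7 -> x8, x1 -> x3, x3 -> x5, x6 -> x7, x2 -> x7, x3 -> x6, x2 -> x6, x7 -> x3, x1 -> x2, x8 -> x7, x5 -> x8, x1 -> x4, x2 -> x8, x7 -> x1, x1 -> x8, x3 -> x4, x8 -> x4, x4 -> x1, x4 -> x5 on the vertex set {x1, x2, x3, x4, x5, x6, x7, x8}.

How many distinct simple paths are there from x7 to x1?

4

x7→x1
x7→x3→x4→x1
x7→x3→x5→x8→x4→x1
x7→x8→x4→x1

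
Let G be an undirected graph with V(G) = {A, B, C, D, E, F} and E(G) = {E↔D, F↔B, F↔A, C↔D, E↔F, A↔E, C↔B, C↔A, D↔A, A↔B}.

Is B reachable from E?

Yes

Explore from E.
Distance 1: reach A, D, F.
Distance 2: reach B, C.
Found B.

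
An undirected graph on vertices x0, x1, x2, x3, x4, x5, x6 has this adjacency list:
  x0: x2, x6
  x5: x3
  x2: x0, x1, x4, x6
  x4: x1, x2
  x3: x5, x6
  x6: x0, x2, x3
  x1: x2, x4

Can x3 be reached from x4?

Yes

Explore from x4.
Distance 1: reach x1, x2.
Distance 2: reach x0, x6.
Distance 3: reach x3.
Found x3.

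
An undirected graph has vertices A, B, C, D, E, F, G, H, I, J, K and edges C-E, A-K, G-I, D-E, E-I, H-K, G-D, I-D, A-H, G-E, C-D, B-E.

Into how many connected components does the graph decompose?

From A: component {A, H, K}.
From B: component {B, C, D, E, G, I}.
From F: component {F}.
From J: component {J}.
That's 4 components.

4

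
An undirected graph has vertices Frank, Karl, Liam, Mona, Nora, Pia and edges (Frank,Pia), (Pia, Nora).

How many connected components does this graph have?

4

From Frank: component {Frank, Nora, Pia}.
From Karl: component {Karl}.
From Liam: component {Liam}.
From Mona: component {Mona}.
That's 4 components.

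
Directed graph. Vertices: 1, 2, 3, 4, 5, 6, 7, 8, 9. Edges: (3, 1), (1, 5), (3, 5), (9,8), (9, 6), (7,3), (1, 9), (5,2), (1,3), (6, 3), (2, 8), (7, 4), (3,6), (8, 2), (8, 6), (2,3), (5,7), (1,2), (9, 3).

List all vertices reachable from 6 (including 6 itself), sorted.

Start at 6.
Its neighbours: 3.
Then their neighbours: 1, 5.
Then next layer: 2, 7, 9.
Then next layer: 4, 8.
Every vertex is now reached.

1, 2, 3, 4, 5, 6, 7, 8, 9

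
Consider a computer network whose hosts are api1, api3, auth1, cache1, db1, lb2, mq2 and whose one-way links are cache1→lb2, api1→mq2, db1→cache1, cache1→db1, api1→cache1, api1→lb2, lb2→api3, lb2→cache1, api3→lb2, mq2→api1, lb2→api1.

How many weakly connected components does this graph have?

From api1: component {api1, api3, cache1, db1, lb2, mq2}.
From auth1: component {auth1}.
That's 2 components.

2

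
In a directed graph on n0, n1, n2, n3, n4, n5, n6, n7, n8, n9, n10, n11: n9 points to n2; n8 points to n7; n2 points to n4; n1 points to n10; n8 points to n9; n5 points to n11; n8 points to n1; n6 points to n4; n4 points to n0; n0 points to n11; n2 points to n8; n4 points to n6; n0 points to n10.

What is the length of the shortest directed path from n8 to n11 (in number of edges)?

Distance 0: n8.
Distance 1: n1, n7, n9.
Distance 2: n2, n10.
Distance 3: n4.
Distance 4: n0, n6.
Distance 5: n11 — contains n11.

5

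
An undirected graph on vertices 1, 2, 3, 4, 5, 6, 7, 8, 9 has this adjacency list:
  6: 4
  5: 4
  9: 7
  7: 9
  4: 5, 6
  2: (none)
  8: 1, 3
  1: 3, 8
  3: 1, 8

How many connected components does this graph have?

4

From 1: component {1, 3, 8}.
From 2: component {2}.
From 4: component {4, 5, 6}.
From 7: component {7, 9}.
That's 4 components.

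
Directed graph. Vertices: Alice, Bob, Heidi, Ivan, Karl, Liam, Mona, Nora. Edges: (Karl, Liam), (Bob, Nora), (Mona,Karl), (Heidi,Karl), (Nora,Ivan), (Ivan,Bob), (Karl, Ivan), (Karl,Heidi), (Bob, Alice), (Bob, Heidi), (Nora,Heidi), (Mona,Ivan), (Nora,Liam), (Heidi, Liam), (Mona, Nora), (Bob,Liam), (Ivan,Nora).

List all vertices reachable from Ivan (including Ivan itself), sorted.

Alice, Bob, Heidi, Ivan, Karl, Liam, Nora

Start at Ivan.
Its neighbours: Bob, Nora.
Then their neighbours: Alice, Heidi, Liam.
Then next layer: Karl.
Nothing further is reachable.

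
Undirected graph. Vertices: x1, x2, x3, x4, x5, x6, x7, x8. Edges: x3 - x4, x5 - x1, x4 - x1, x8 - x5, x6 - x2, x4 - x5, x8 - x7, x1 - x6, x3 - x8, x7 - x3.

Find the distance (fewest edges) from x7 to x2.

5

Distance 0: x7.
Distance 1: x3, x8.
Distance 2: x4, x5.
Distance 3: x1.
Distance 4: x6.
Distance 5: x2 — contains x2.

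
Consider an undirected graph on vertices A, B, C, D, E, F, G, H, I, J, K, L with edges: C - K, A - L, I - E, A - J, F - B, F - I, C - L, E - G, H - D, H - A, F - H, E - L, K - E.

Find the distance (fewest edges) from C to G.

Distance 0: C.
Distance 1: K, L.
Distance 2: A, E.
Distance 3: G, H, I, J — contains G.

3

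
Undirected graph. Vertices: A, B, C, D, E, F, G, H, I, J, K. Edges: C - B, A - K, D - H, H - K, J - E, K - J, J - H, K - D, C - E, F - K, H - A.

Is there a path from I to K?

I has no edges, so nothing is reachable from it.

No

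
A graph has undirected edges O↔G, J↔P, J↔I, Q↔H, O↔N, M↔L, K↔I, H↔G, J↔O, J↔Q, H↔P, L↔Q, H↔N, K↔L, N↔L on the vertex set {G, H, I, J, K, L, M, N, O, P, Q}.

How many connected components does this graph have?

1

From G: component {G, H, I, J, K, L, M, N, O, P, Q}.
That's 1 component.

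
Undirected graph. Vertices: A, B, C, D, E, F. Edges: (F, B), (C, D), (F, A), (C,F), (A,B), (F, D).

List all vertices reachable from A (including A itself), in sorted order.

A, B, C, D, F

Start at A.
Its neighbours: B, F.
Then their neighbours: C, D.
Nothing further is reachable.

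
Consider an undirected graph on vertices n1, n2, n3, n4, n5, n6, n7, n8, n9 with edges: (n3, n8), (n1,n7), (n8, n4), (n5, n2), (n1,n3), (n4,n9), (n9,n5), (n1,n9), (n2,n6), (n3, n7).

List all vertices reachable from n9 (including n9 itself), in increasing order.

Start at n9.
Its neighbours: n1, n4, n5.
Then their neighbours: n2, n3, n7, n8.
Then next layer: n6.
Every vertex is now reached.

n1, n2, n3, n4, n5, n6, n7, n8, n9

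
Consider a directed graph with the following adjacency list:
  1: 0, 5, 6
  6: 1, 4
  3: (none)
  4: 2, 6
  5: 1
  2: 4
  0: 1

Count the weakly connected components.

2

From 0: component {0, 1, 2, 4, 5, 6}.
From 3: component {3}.
That's 2 components.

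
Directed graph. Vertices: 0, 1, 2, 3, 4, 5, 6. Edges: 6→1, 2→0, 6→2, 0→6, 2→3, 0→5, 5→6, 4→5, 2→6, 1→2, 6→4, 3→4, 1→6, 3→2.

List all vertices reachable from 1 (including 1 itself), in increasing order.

0, 1, 2, 3, 4, 5, 6

Start at 1.
Its neighbours: 2, 6.
Then their neighbours: 0, 3, 4.
Then next layer: 5.
Every vertex is now reached.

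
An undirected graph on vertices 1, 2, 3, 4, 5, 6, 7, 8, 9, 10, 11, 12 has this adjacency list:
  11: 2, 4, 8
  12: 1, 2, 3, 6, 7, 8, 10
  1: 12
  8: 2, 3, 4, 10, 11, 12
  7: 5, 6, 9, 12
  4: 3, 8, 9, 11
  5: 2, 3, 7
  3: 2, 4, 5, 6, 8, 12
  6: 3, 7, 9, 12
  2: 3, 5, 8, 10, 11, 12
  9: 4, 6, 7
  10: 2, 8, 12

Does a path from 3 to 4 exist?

Explore from 3.
Distance 1: reach 2, 4, 5, 6, 8, 12.
Found 4.

Yes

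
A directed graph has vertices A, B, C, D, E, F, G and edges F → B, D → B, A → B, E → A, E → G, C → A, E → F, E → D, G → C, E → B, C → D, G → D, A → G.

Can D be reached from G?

Yes

Explore from G.
Distance 1: reach C, D.
Found D.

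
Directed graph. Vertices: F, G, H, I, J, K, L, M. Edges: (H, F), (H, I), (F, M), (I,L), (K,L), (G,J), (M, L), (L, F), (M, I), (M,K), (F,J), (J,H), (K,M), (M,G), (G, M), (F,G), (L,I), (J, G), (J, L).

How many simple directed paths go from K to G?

8

K→L→F→G
K→L→F→J→G
K→L→F→M→G
K→M→G
K→M→I→L→F→G
K→M→I→L→F→J→G
K→M→L→F→G
K→M→L→F→J→G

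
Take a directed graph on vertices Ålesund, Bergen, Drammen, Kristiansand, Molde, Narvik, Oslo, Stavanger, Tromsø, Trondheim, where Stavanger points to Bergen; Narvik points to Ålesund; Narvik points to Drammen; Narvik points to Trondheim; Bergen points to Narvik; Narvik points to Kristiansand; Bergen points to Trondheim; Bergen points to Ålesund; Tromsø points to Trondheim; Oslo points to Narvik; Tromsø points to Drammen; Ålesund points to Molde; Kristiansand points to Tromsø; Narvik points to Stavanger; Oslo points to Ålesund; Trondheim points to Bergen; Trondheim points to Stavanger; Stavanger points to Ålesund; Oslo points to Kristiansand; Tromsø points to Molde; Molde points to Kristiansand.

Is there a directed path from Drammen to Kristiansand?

Drammen has no outgoing edges, so nothing is reachable from it.

No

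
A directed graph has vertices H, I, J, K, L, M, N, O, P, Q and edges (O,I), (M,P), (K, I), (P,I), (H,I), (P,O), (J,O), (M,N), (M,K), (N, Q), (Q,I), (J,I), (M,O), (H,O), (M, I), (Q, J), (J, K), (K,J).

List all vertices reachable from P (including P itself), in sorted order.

Start at P.
Its neighbours: I, O.
Nothing further is reachable.

I, O, P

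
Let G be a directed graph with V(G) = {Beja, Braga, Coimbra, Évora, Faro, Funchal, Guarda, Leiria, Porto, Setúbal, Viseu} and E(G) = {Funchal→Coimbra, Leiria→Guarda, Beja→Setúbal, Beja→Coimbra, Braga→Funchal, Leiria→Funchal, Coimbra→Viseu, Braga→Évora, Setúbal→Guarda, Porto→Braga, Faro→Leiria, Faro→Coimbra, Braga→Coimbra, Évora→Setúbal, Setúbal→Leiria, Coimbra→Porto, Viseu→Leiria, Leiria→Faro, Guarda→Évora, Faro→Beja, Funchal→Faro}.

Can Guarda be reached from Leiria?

Explore from Leiria.
Distance 1: reach Faro, Funchal, Guarda.
Found Guarda.

Yes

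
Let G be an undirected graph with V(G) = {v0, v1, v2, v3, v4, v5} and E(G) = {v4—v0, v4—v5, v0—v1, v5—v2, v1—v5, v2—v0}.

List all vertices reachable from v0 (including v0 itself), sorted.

Start at v0.
Its neighbours: v1, v2, v4.
Then their neighbours: v5.
Nothing further is reachable.

v0, v1, v2, v4, v5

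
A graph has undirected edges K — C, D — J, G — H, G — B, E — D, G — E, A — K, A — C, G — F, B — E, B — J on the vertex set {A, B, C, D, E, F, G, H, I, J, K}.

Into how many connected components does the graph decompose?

3

From A: component {A, C, K}.
From B: component {B, D, E, F, G, H, J}.
From I: component {I}.
That's 3 components.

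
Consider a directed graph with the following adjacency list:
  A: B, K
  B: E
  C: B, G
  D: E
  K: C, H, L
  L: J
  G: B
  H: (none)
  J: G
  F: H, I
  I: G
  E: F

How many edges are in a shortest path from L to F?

5

Distance 0: L.
Distance 1: J.
Distance 2: G.
Distance 3: B.
Distance 4: E.
Distance 5: F — contains F.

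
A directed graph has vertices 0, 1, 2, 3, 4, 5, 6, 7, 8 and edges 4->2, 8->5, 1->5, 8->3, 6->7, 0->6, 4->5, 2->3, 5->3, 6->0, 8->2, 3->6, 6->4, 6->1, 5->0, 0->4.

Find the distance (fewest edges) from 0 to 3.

3

Distance 0: 0.
Distance 1: 4, 6.
Distance 2: 1, 2, 5, 7.
Distance 3: 3 — contains 3.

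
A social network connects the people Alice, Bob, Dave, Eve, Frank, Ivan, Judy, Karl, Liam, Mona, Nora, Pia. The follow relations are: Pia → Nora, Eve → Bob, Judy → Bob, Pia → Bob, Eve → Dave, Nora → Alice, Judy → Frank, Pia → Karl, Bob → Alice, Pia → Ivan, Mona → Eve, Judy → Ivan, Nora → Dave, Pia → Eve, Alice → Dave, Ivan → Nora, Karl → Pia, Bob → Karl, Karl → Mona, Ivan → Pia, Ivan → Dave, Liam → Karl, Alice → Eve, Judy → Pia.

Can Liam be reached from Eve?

No

Explore from Eve.
Distance 1: reach Bob, Dave.
Distance 2: reach Alice, Karl.
Distance 3: reach Mona, Pia.
Distance 4: reach Ivan, Nora.
The search from Eve is exhausted; no directed path reaches Liam.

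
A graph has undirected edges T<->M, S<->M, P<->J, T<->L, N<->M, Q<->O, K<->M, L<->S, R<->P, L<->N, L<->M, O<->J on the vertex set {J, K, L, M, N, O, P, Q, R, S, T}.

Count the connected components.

2

From J: component {J, O, P, Q, R}.
From K: component {K, L, M, N, S, T}.
That's 2 components.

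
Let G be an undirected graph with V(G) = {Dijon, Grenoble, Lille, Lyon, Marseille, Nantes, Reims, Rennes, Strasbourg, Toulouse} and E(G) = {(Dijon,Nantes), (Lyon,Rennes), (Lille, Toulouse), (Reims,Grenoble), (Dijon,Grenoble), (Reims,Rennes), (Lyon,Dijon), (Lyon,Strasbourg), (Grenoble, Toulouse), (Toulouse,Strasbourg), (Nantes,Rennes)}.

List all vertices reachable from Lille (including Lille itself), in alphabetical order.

Start at Lille.
Its neighbours: Toulouse.
Then their neighbours: Grenoble, Strasbourg.
Then next layer: Dijon, Lyon, Reims.
Then next layer: Nantes, Rennes.
Nothing further is reachable.

Dijon, Grenoble, Lille, Lyon, Nantes, Reims, Rennes, Strasbourg, Toulouse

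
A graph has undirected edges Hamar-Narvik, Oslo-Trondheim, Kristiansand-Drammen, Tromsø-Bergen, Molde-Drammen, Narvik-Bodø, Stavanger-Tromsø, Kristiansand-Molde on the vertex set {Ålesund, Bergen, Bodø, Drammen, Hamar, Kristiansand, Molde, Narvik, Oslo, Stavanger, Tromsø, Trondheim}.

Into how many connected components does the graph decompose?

From Ålesund: component {Ålesund}.
From Bergen: component {Bergen, Stavanger, Tromsø}.
From Bodø: component {Bodø, Hamar, Narvik}.
From Drammen: component {Drammen, Kristiansand, Molde}.
From Oslo: component {Oslo, Trondheim}.
That's 5 components.

5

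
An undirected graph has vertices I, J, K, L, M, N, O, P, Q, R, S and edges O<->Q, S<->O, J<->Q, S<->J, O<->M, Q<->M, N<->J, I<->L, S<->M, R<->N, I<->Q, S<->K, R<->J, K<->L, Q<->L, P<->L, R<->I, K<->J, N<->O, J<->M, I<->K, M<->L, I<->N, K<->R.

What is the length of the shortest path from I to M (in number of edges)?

2

Distance 0: I.
Distance 1: K, L, N, Q, R.
Distance 2: J, M, O, P, S — contains M.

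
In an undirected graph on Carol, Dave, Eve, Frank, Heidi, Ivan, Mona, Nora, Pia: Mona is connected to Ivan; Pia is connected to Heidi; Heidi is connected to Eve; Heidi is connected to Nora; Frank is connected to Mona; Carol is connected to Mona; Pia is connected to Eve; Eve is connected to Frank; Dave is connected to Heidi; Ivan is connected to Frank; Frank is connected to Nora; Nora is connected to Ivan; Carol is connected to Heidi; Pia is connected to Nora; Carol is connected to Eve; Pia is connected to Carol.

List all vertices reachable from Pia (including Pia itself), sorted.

Start at Pia.
Its neighbours: Carol, Eve, Heidi, Nora.
Then their neighbours: Dave, Frank, Ivan, Mona.
Every vertex is now reached.

Carol, Dave, Eve, Frank, Heidi, Ivan, Mona, Nora, Pia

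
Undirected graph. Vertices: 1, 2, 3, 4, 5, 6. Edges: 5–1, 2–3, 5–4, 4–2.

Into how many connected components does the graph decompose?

2

From 1: component {1, 2, 3, 4, 5}.
From 6: component {6}.
That's 2 components.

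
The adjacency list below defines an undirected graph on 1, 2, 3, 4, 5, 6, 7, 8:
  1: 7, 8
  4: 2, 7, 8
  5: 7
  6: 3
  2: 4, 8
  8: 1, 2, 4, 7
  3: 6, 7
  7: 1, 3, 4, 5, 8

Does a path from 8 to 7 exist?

Yes

Explore from 8.
Distance 1: reach 1, 2, 4, 7.
Found 7.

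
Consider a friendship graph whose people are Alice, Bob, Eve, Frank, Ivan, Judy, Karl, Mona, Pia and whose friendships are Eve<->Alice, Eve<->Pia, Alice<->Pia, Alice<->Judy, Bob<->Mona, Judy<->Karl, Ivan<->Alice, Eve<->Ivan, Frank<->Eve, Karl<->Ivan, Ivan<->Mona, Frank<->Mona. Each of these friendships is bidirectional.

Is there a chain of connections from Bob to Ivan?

Explore from Bob.
Distance 1: reach Mona.
Distance 2: reach Frank, Ivan.
Found Ivan.

Yes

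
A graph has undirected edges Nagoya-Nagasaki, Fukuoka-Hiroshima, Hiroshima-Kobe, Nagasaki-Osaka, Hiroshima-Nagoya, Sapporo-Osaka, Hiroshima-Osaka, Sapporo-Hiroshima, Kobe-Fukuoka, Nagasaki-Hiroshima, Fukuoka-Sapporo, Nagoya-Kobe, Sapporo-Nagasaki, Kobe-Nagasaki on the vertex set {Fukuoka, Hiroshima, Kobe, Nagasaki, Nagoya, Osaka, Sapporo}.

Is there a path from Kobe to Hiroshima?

Yes

Explore from Kobe.
Distance 1: reach Fukuoka, Hiroshima, Nagasaki, Nagoya.
Found Hiroshima.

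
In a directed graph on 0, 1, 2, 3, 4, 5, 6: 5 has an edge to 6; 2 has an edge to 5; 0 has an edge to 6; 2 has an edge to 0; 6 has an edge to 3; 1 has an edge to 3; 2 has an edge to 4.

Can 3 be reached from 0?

Yes

Explore from 0.
Distance 1: reach 6.
Distance 2: reach 3.
Found 3.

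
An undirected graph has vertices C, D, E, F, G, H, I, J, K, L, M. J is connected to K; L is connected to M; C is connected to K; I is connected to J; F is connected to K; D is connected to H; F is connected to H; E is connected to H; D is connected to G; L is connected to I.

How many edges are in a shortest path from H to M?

6

Distance 0: H.
Distance 1: D, E, F.
Distance 2: G, K.
Distance 3: C, J.
Distance 4: I.
Distance 5: L.
Distance 6: M — contains M.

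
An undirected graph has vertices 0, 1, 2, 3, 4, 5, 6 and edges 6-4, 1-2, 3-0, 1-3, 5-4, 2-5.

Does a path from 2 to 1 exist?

Yes

Explore from 2.
Distance 1: reach 1, 5.
Found 1.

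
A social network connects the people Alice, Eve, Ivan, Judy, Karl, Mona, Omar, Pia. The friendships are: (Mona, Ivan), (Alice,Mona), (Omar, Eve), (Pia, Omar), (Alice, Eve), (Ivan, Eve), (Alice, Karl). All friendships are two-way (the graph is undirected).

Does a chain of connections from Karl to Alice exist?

Yes

Explore from Karl.
Distance 1: reach Alice.
Found Alice.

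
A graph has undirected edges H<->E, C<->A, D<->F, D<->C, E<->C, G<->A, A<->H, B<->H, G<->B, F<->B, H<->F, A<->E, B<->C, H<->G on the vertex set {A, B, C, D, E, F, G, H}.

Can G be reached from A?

Explore from A.
Distance 1: reach C, E, G, H.
Found G.

Yes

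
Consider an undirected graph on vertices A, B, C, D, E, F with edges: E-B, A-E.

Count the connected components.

From A: component {A, B, E}.
From C: component {C}.
From D: component {D}.
From F: component {F}.
That's 4 components.

4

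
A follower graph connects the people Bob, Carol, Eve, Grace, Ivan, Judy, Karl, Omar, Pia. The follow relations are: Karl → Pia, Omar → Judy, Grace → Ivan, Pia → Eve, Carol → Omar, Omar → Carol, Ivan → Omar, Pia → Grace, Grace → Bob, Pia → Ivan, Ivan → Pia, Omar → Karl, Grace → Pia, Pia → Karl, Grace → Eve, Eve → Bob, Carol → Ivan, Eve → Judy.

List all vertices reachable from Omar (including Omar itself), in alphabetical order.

Start at Omar.
Its neighbours: Carol, Judy, Karl.
Then their neighbours: Ivan, Pia.
Then next layer: Eve, Grace.
Then next layer: Bob.
Every vertex is now reached.

Bob, Carol, Eve, Grace, Ivan, Judy, Karl, Omar, Pia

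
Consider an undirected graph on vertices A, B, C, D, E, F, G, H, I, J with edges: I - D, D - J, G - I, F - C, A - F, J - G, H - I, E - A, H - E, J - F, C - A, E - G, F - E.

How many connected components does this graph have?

2

From A: component {A, C, D, E, F, G, H, I, J}.
From B: component {B}.
That's 2 components.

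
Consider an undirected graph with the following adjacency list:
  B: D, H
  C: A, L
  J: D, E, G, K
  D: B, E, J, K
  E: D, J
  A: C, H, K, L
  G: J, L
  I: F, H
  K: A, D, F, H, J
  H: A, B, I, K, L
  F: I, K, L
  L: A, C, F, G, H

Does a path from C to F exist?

Explore from C.
Distance 1: reach A, L.
Distance 2: reach F, G, H, K.
Found F.

Yes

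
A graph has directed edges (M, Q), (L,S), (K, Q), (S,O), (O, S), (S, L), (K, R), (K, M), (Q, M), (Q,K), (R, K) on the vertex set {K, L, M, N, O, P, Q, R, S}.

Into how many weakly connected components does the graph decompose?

From K: component {K, M, Q, R}.
From L: component {L, O, S}.
From N: component {N}.
From P: component {P}.
That's 4 components.

4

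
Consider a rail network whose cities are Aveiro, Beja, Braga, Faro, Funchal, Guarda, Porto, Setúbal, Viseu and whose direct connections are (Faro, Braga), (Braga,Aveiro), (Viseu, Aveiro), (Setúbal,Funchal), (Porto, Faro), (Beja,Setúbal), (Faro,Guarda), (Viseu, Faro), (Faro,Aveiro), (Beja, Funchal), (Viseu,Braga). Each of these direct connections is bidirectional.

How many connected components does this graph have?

From Aveiro: component {Aveiro, Braga, Faro, Guarda, Porto, Viseu}.
From Beja: component {Beja, Funchal, Setúbal}.
That's 2 components.

2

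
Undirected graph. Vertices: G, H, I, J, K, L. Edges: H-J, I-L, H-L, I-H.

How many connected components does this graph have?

3

From G: component {G}.
From H: component {H, I, J, L}.
From K: component {K}.
That's 3 components.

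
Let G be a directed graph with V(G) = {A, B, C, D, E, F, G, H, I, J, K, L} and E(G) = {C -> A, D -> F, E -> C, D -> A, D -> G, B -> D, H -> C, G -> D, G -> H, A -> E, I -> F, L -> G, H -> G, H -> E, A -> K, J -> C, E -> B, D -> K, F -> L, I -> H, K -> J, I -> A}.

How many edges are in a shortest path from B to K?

Distance 0: B.
Distance 1: D.
Distance 2: A, F, G, K — contains K.

2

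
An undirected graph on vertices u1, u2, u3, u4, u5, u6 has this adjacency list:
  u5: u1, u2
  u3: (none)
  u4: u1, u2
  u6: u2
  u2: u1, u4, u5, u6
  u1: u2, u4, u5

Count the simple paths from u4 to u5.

u4–u1–u2–u5
u4–u1–u5
u4–u2–u1–u5
u4–u2–u5

4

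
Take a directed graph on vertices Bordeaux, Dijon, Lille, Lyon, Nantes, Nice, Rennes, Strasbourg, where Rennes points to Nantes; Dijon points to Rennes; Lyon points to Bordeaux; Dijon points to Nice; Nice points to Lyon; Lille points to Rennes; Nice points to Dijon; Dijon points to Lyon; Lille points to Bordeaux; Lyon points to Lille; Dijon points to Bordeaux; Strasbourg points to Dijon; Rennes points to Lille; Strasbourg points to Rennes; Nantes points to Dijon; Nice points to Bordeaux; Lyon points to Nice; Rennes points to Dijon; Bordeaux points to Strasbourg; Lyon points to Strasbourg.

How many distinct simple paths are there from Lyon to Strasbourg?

Lyon→Bordeaux→Strasbourg
Lyon→Lille→Bordeaux→Strasbourg
Lyon→Lille→Rennes→Dijon→Bordeaux→Strasbourg
Lyon→Lille→Rennes→Dijon→Nice→Bordeaux→Strasbourg
Lyon→Lille→Rennes→Nantes→Dijon→Bordeaux→Strasbourg
Lyon→Lille→Rennes→Nantes→Dijon→Nice→Bordeaux→Strasbourg
Lyon→Nice→Bordeaux→Strasbourg
Lyon→Nice→Dijon→Bordeaux→Strasbourg
Lyon→Nice→Dijon→Rennes→Lille→Bordeaux→Strasbourg
Lyon→Strasbourg

10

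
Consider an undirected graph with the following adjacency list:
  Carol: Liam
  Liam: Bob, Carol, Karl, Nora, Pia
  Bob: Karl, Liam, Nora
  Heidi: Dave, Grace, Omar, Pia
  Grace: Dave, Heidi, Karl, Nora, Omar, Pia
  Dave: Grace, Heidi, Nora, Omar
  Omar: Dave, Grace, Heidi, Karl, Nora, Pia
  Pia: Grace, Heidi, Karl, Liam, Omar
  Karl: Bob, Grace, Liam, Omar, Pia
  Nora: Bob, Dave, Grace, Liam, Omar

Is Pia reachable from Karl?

Yes

Explore from Karl.
Distance 1: reach Bob, Grace, Liam, Omar, Pia.
Found Pia.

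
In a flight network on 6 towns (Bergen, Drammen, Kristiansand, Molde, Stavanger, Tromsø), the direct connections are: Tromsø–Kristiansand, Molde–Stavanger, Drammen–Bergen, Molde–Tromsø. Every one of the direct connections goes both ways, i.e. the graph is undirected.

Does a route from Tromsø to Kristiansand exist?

Yes

Explore from Tromsø.
Distance 1: reach Kristiansand, Molde.
Found Kristiansand.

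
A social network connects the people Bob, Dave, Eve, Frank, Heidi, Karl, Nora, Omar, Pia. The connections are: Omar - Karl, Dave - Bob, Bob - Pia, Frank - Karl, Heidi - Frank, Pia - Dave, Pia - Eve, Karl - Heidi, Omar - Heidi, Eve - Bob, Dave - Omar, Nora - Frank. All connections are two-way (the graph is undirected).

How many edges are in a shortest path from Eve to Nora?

6

Distance 0: Eve.
Distance 1: Bob, Pia.
Distance 2: Dave.
Distance 3: Omar.
Distance 4: Heidi, Karl.
Distance 5: Frank.
Distance 6: Nora — contains Nora.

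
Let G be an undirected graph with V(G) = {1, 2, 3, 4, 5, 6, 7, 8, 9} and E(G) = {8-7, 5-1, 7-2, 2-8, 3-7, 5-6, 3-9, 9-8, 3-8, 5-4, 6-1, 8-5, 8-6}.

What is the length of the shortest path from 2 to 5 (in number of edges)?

2

Distance 0: 2.
Distance 1: 7, 8.
Distance 2: 3, 5, 6, 9 — contains 5.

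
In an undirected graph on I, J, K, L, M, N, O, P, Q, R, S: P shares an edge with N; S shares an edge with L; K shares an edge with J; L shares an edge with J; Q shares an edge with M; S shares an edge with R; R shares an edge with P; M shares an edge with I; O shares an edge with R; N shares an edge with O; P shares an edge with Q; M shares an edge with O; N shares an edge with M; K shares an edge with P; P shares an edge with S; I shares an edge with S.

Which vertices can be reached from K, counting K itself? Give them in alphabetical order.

Start at K.
Its neighbours: J, P.
Then their neighbours: L, N, Q, R, S.
Then next layer: I, M, O.
Every vertex is now reached.

I, J, K, L, M, N, O, P, Q, R, S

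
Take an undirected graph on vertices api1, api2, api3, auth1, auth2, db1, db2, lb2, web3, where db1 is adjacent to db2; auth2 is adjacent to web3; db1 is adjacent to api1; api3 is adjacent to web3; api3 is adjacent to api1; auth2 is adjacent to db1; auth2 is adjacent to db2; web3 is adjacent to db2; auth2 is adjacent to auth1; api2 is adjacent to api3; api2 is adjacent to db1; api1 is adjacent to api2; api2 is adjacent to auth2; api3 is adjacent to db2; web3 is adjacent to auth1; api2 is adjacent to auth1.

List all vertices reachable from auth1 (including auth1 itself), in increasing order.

Start at auth1.
Its neighbours: api2, auth2, web3.
Then their neighbours: api1, api3, db1, db2.
Nothing further is reachable.

api1, api2, api3, auth1, auth2, db1, db2, web3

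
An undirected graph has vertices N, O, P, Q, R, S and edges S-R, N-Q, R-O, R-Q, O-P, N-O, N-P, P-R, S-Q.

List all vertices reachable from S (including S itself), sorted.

Start at S.
Its neighbours: Q, R.
Then their neighbours: N, O, P.
Every vertex is now reached.

N, O, P, Q, R, S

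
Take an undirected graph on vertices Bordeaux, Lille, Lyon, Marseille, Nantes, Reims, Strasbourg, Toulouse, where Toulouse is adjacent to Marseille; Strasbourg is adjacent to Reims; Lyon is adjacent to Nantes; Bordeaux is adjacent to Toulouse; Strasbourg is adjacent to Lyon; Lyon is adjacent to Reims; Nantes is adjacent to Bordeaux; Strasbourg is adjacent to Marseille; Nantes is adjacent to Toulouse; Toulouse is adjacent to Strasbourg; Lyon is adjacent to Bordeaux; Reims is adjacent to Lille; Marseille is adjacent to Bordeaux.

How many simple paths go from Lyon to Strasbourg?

Lyon–Bordeaux–Marseille–Strasbourg
Lyon–Bordeaux–Marseille–Toulouse–Strasbourg
Lyon–Bordeaux–Nantes–Toulouse–Marseille–Strasbourg
Lyon–Bordeaux–Nantes–Toulouse–Strasbourg
Lyon–Bordeaux–Toulouse–Marseille–Strasbourg
Lyon–Bordeaux–Toulouse–Strasbourg
Lyon–Nantes–Bordeaux–Marseille–Strasbourg
Lyon–Nantes–Bordeaux–Marseille–Toulouse–Strasbourg
Lyon–Nantes–Bordeaux–Toulouse–Marseille–Strasbourg
Lyon–Nantes–Bordeaux–Toulouse–Strasbourg
Lyon–Nantes–Toulouse–Bordeaux–Marseille–Strasbourg
Lyon–Nantes–Toulouse–Marseille–Strasbourg
Lyon–Nantes–Toulouse–Strasbourg
Lyon–Reims–Strasbourg
Lyon–Strasbourg

15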